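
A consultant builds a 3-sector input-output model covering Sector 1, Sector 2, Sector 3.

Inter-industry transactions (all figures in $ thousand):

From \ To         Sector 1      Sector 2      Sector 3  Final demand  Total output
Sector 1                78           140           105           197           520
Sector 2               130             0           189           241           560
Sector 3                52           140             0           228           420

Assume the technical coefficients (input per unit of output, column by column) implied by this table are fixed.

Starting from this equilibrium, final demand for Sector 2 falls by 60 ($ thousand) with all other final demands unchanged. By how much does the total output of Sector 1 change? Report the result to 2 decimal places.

Technical coefficients a_ij = z_ij / X_j:
  a_11 = 78/520 = 0.15, a_21 = 130/520 = 0.25, a_31 = 52/520 = 0.10
  a_12 = 140/560 = 0.25, a_22 = 0/560 = 0.00, a_32 = 140/560 = 0.25
  a_13 = 105/420 = 0.25, a_23 = 189/420 = 0.45, a_33 = 0/420 = 0.00
I − A =
  [   0.85    -0.25    -0.25]
  [  -0.25     1.00    -0.45]
  [  -0.10    -0.25     1.00]
Cofactors of I−A, C_ij = (−1)^(i+j)·(minor ij) (rows/columns in the sector order above):
  C_11 = (1.00)(1.00) − (-0.45)(-0.25) = 0.8875
  C_12 = −[(-0.25)(1.00) − (-0.45)(-0.10)] = 0.2950
  C_13 = (-0.25)(-0.25) − (1.00)(-0.10) = 0.1625
  C_21 = −[(-0.25)(1.00) − (-0.25)(-0.25)] = 0.3125
  C_22 = (0.85)(1.00) − (-0.25)(-0.10) = 0.8250
  C_23 = −[(0.85)(-0.25) − (-0.25)(-0.10)] = 0.2375
  C_31 = (-0.25)(-0.45) − (-0.25)(1.00) = 0.3625
  C_32 = −[(0.85)(-0.45) − (-0.25)(-0.25)] = 0.4450
  C_33 = (0.85)(1.00) − (-0.25)(-0.25) = 0.7875
det(I−A) = Σ_j (I−A)_1j·C_1j = (0.85)(0.8875) + (-0.25)(0.2950) + (-0.25)(0.1625) = 0.6400
adj(I−A) = Cᵀ =
  [ 0.8875   0.3125   0.3625]
  [ 0.2950   0.8250   0.4450]
  [ 0.1625   0.2375   0.7875]
(I − A)⁻¹ = adj(I−A) / det(I−A) ≈
  [   1.3867     0.4883     0.5664]
  [   0.4609     1.2891     0.6953]
  [   0.2539     0.3711     1.2305]
Δx = (I − A)⁻¹ Δd with Δd having -60 in the Sector 2 component and 0 elsewhere.
So Δx_1 = L_12 · (-60), where L_12 = adj(I−A)_12 / det(I−A) = 0.3125 / 0.6400.
Δx_1 = 0.3125 × (-60) / 0.6400 = -18.75 / 0.6400 ≈ -29.30.

Δx_1 = -29.30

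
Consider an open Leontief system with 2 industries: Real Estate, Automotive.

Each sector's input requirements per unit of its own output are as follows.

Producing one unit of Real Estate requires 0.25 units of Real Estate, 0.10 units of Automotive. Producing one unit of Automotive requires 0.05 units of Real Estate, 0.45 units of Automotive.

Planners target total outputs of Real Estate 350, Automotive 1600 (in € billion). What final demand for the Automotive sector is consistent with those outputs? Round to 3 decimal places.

d_2 = 845.000

I − A =
  [   0.75    -0.05]
  [  -0.10     0.55]
d = (I − A) x:
  d_1 = (+0.75)·350 + (-0.05)·1600 = 182.500
  d_2 = (-0.10)·350 + (+0.55)·1600 = 845.000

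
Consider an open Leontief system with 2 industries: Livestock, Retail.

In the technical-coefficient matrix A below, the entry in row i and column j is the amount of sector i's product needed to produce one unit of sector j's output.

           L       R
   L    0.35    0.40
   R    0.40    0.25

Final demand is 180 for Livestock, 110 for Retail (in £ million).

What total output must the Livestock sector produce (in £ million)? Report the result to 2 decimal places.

I − A =
  [   0.65    -0.40]
  [  -0.40     0.75]
det(I−A) = (0.65)(0.75) − (-0.40)(-0.40) = 0.3275
adj(I−A) = [[0.75, 0.40], [0.40, 0.65]]
(I − A)⁻¹ = adj(I−A) / det(I−A) ≈
  [   2.2901     1.2214]
  [   1.2214     1.9847]
x = (I − A)⁻¹ d = adj(I−A)·d / det(I−A), with det(I−A) = 0.3275:
  x_L = (0.75·180 + 0.40·110) / 0.3275 = 179.00 / 0.3275 ≈ 546.56
  x_R = (0.40·180 + 0.65·110) / 0.3275 = 143.50 / 0.3275 ≈ 438.17

x_L = 546.56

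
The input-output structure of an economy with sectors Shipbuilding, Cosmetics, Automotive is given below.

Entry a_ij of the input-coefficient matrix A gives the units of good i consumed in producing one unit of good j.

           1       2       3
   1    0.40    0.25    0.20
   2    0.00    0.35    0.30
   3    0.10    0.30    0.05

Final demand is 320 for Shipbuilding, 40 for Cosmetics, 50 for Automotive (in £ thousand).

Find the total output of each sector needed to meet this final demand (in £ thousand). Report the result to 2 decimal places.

x_1 = 645.10, x_2 = 137.16, x_3 = 163.85

I − A =
  [   0.60    -0.25    -0.20]
  [   0.00     0.65    -0.30]
  [  -0.10    -0.30     0.95]
Cofactors of I−A, C_ij = (−1)^(i+j)·(minor ij) (rows/columns in the sector order above):
  C_11 = (0.65)(0.95) − (-0.30)(-0.30) = 0.5275
  C_12 = −[(0.00)(0.95) − (-0.30)(-0.10)] = 0.0300
  C_13 = (0.00)(-0.30) − (0.65)(-0.10) = 0.0650
  C_21 = −[(-0.25)(0.95) − (-0.20)(-0.30)] = 0.2975
  C_22 = (0.60)(0.95) − (-0.20)(-0.10) = 0.5500
  C_23 = −[(0.60)(-0.30) − (-0.25)(-0.10)] = 0.2050
  C_31 = (-0.25)(-0.30) − (-0.20)(0.65) = 0.2050
  C_32 = −[(0.60)(-0.30) − (-0.20)(0.00)] = 0.1800
  C_33 = (0.60)(0.65) − (-0.25)(0.00) = 0.3900
det(I−A) = Σ_j (I−A)_1j·C_1j = (0.60)(0.5275) + (-0.25)(0.0300) + (-0.20)(0.0650) = 0.2960
adj(I−A) = Cᵀ =
  [ 0.5275   0.2975   0.2050]
  [ 0.0300   0.5500   0.1800]
  [ 0.0650   0.2050   0.3900]
(I − A)⁻¹ = adj(I−A) / det(I−A) ≈
  [   1.7821     1.0051     0.6926]
  [   0.1014     1.8581     0.6081]
  [   0.2196     0.6926     1.3176]
x = (I − A)⁻¹ d = adj(I−A)·d / det(I−A), with det(I−A) = 0.2960:
  x_1 = (0.5275·320 + 0.2975·40 + 0.2050·50) / 0.2960 = 190.95 / 0.2960 ≈ 645.10
  x_2 = (0.0300·320 + 0.5500·40 + 0.1800·50) / 0.2960 = 40.60 / 0.2960 ≈ 137.16
  x_3 = (0.0650·320 + 0.2050·40 + 0.3900·50) / 0.2960 = 48.50 / 0.2960 ≈ 163.85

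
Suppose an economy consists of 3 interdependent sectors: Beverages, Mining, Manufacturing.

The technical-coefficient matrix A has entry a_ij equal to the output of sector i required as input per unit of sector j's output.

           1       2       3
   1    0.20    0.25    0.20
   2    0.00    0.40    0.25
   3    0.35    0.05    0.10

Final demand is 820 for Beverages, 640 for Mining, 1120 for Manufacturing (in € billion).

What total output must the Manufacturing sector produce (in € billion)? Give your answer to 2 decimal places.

I − A =
  [   0.80    -0.25    -0.20]
  [   0.00     0.60    -0.25]
  [  -0.35    -0.05     0.90]
Cofactors of I−A, C_ij = (−1)^(i+j)·(minor ij) (rows/columns in the sector order above):
  C_11 = (0.60)(0.90) − (-0.25)(-0.05) = 0.5275
  C_12 = −[(0.00)(0.90) − (-0.25)(-0.35)] = 0.0875
  C_13 = (0.00)(-0.05) − (0.60)(-0.35) = 0.2100
  C_21 = −[(-0.25)(0.90) − (-0.20)(-0.05)] = 0.2350
  C_22 = (0.80)(0.90) − (-0.20)(-0.35) = 0.6500
  C_23 = −[(0.80)(-0.05) − (-0.25)(-0.35)] = 0.1275
  C_31 = (-0.25)(-0.25) − (-0.20)(0.60) = 0.1825
  C_32 = −[(0.80)(-0.25) − (-0.20)(0.00)] = 0.2000
  C_33 = (0.80)(0.60) − (-0.25)(0.00) = 0.4800
det(I−A) = Σ_j (I−A)_1j·C_1j = (0.80)(0.5275) + (-0.25)(0.0875) + (-0.20)(0.2100) = 0.358125
adj(I−A) = Cᵀ =
  [ 0.5275   0.2350   0.1825]
  [ 0.0875   0.6500   0.2000]
  [ 0.2100   0.1275   0.4800]
(I − A)⁻¹ = adj(I−A) / det(I−A) ≈
  [   1.4729     0.6562     0.5096]
  [   0.2443     1.8150     0.5585]
  [   0.5864     0.3560     1.3403]
x = (I − A)⁻¹ d = adj(I−A)·d / det(I−A), with det(I−A) = 0.358125:
  x_1 = (0.5275·820 + 0.2350·640 + 0.1825·1120) / 0.358125 = 787.35 / 0.358125 ≈ 2198.53
  x_2 = (0.0875·820 + 0.6500·640 + 0.2000·1120) / 0.358125 = 711.75 / 0.358125 ≈ 1987.43
  x_3 = (0.2100·820 + 0.1275·640 + 0.4800·1120) / 0.358125 = 791.40 / 0.358125 ≈ 2209.84

x_3 = 2209.84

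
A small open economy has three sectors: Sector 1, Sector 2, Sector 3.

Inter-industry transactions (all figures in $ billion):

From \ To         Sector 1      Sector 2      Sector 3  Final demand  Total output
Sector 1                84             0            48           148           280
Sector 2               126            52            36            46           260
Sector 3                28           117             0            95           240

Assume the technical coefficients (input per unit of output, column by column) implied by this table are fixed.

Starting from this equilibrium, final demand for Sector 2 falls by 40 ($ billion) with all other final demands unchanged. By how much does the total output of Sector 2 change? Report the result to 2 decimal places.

Δx_2 = -59.62

Technical coefficients a_ij = z_ij / X_j:
  a_11 = 84/280 = 0.30, a_21 = 126/280 = 0.45, a_31 = 28/280 = 0.10
  a_12 = 0/260 = 0.00, a_22 = 52/260 = 0.20, a_32 = 117/260 = 0.45
  a_13 = 48/240 = 0.20, a_23 = 36/240 = 0.15, a_33 = 0/240 = 0.00
I − A =
  [   0.70     0.00    -0.20]
  [  -0.45     0.80    -0.15]
  [  -0.10    -0.45     1.00]
Cofactors of I−A, C_ij = (−1)^(i+j)·(minor ij) (rows/columns in the sector order above):
  C_11 = (0.80)(1.00) − (-0.15)(-0.45) = 0.7325
  C_12 = −[(-0.45)(1.00) − (-0.15)(-0.10)] = 0.4650
  C_13 = (-0.45)(-0.45) − (0.80)(-0.10) = 0.2825
  C_21 = −[(0.00)(1.00) − (-0.20)(-0.45)] = 0.0900
  C_22 = (0.70)(1.00) − (-0.20)(-0.10) = 0.6800
  C_23 = −[(0.70)(-0.45) − (0.00)(-0.10)] = 0.3150
  C_31 = (0.00)(-0.15) − (-0.20)(0.80) = 0.1600
  C_32 = −[(0.70)(-0.15) − (-0.20)(-0.45)] = 0.1950
  C_33 = (0.70)(0.80) − (0.00)(-0.45) = 0.5600
det(I−A) = Σ_j (I−A)_1j·C_1j = (0.70)(0.7325) + (0.00)(0.4650) + (-0.20)(0.2825) = 0.45625
adj(I−A) = Cᵀ =
  [ 0.7325   0.0900   0.1600]
  [ 0.4650   0.6800   0.1950]
  [ 0.2825   0.3150   0.5600]
(I − A)⁻¹ = adj(I−A) / det(I−A) ≈
  [   1.6055     0.1973     0.3507]
  [   1.0192     1.4904     0.4274]
  [   0.6192     0.6904     1.2274]
Δx = (I − A)⁻¹ Δd with Δd having -40 in the Sector 2 component and 0 elsewhere.
So Δx_2 = L_22 · (-40), where L_22 = adj(I−A)_22 / det(I−A) = 0.6800 / 0.45625.
Δx_2 = 0.6800 × (-40) / 0.45625 = -27.20 / 0.45625 ≈ -59.62.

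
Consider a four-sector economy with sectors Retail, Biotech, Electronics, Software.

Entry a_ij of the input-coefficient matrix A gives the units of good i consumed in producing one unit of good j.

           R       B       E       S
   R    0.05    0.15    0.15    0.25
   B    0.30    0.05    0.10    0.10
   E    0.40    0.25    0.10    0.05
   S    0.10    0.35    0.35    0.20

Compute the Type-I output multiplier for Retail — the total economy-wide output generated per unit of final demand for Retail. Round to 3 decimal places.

m_R = 4.032

I − A =
  [   0.95    -0.15    -0.15    -0.25]
  [  -0.30     0.95    -0.10    -0.10]
  [  -0.40    -0.25     0.90    -0.05]
  [  -0.10    -0.35    -0.35     0.80]
Compute the cofactors C_ij = (−1)^(i+j)·(3×3 minor ij) of I−A; the adjugate is their transpose:
adj(I−A) = Cᵀ =
  [ 0.605375   0.238625   0.217875   0.232625]
  [ 0.266250   0.561125   0.170500   0.164000]
  [ 0.362500   0.284125   0.601250   0.186375]
  [ 0.350750   0.399625   0.364875   0.673750]
det(I−A) = Σ_j (I−A)_1j·C_1j = (0.95)(0.605375) + (-0.15)(0.266250) + (-0.15)(0.362500) + (-0.25)(0.350750) = 0.39310625
(I − A)⁻¹ = adj(I−A) / det(I−A) ≈
  [   1.5400     0.6070     0.5542     0.5918]
  [   0.6773     1.4274     0.4337     0.4172]
  [   0.9221     0.7228     1.5295     0.4741]
  [   0.8923     1.0166     0.9282     1.7139]
The output multiplier for sector j is the column-j sum of the Leontief inverse (I − A)⁻¹ = adj(I−A) / det(I−A).
Column R of adj(I−A): (0.605375, 0.266250, 0.362500, 0.350750); det(I−A) = 0.39310625.
m_R = (0.605375 + 0.266250 + 0.362500 + 0.350750) / 0.39310625 = 1.584875 / 0.39310625 ≈ 4.032.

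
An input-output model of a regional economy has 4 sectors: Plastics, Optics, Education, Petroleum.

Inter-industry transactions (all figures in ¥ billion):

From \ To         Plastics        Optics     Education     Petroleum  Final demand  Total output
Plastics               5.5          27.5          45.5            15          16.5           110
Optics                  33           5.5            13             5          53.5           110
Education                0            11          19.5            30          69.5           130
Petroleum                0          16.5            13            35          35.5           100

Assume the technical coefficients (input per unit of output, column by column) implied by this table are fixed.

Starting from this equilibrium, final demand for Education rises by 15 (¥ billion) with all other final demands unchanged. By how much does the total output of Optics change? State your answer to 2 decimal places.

Δx_2 = 5.25

Technical coefficients a_ij = z_ij / X_j:
  a_11 = 5.5/110 = 0.05, a_21 = 33/110 = 0.30, a_31 = 0/110 = 0.00, a_41 = 0/110 = 0.00
  a_12 = 27.5/110 = 0.25, a_22 = 5.5/110 = 0.05, a_32 = 11/110 = 0.10, a_42 = 16.5/110 = 0.15
  a_13 = 45.5/130 = 0.35, a_23 = 13/130 = 0.10, a_33 = 19.5/130 = 0.15, a_43 = 13/130 = 0.10
  a_14 = 15/100 = 0.15, a_24 = 5/100 = 0.05, a_34 = 30/100 = 0.30, a_44 = 35/100 = 0.35
I − A =
  [   0.95    -0.25    -0.35    -0.15]
  [  -0.30     0.95    -0.10    -0.05]
  [   0.00    -0.10     0.85    -0.30]
  [   0.00    -0.15    -0.10     0.65]
Compute the cofactors C_ij = (−1)^(i+j)·(3×3 minor ij) of I−A; the adjugate is their transpose:
adj(I−A) = Cᵀ =
  [ 0.478500   0.189750   0.247500   0.239250]
  [ 0.156750   0.496375   0.139250   0.138625]
  [ 0.033000   0.104500   0.524000   0.257500]
  [ 0.041250   0.130625   0.112750   0.683375]
det(I−A) = Σ_j (I−A)_1j·C_1j = (0.95)(0.478500) + (-0.25)(0.156750) + (-0.35)(0.033000) + (-0.15)(0.041250) = 0.39765
(I − A)⁻¹ = adj(I−A) / det(I−A) ≈
  [   1.2033     0.4772     0.6224     0.6017]
  [   0.3942     1.2483     0.3502     0.3486]
  [   0.0830     0.2628     1.3177     0.6476]
  [   0.1037     0.3285     0.2835     1.7185]
Δx = (I − A)⁻¹ Δd with Δd having +15 in the Education component and 0 elsewhere.
So Δx_2 = L_23 · (+15), where L_23 = adj(I−A)_23 / det(I−A) = 0.139250 / 0.39765.
Δx_2 = 0.139250 × (+15) / 0.39765 = 2.08875 / 0.39765 ≈ 5.25.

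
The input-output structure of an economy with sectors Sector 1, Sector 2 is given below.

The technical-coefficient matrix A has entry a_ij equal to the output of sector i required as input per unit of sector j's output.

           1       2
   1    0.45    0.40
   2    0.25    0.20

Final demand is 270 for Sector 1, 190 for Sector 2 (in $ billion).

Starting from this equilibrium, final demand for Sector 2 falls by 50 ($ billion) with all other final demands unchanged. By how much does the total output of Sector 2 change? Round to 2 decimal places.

Δx_2 = -80.88

I − A =
  [   0.55    -0.40]
  [  -0.25     0.80]
det(I−A) = (0.55)(0.80) − (-0.40)(-0.25) = 0.3400
adj(I−A) = [[0.80, 0.40], [0.25, 0.55]]
(I − A)⁻¹ = adj(I−A) / det(I−A) ≈
  [   2.3529     1.1765]
  [   0.7353     1.6176]
Δx = (I − A)⁻¹ Δd with Δd having -50 in the Sector 2 component and 0 elsewhere.
So Δx_2 = L_22 · (-50), where L_22 = adj(I−A)_22 / det(I−A) = 0.55 / 0.3400.
Δx_2 = 0.55 × (-50) / 0.3400 = -27.50 / 0.3400 ≈ -80.88.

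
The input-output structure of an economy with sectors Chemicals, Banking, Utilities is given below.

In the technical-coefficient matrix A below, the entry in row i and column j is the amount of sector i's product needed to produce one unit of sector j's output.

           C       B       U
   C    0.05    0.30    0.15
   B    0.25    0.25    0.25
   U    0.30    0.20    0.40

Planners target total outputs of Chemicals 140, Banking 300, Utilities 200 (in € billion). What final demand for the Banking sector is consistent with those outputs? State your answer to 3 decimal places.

d_B = 140.000

I − A =
  [   0.95    -0.30    -0.15]
  [  -0.25     0.75    -0.25]
  [  -0.30    -0.20     0.60]
d = (I − A) x:
  d_C = (+0.95)·140 + (-0.30)·300 + (-0.15)·200 = 13.000
  d_B = (-0.25)·140 + (+0.75)·300 + (-0.25)·200 = 140.000
  d_U = (-0.30)·140 + (-0.20)·300 + (+0.60)·200 = 18.000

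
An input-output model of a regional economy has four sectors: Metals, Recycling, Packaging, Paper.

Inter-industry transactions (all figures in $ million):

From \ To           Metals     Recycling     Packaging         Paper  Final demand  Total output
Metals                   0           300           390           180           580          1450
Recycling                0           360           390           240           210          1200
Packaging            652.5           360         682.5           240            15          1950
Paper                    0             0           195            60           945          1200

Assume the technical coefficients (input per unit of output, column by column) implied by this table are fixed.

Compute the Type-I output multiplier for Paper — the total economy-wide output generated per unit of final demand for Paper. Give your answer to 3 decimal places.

Technical coefficients a_ij = z_ij / X_j:
  a_11 = 0/1450 = 0.00, a_21 = 0/1450 = 0.00, a_31 = 652.5/1450 = 0.45, a_41 = 0/1450 = 0.00
  a_12 = 300/1200 = 0.25, a_22 = 360/1200 = 0.30, a_32 = 360/1200 = 0.30, a_42 = 0/1200 = 0.00
  a_13 = 390/1950 = 0.20, a_23 = 390/1950 = 0.20, a_33 = 682.5/1950 = 0.35, a_43 = 195/1950 = 0.10
  a_14 = 180/1200 = 0.15, a_24 = 240/1200 = 0.20, a_34 = 240/1200 = 0.20, a_44 = 60/1200 = 0.05
I − A =
  [   1.00    -0.25    -0.20    -0.15]
  [   0.00     0.70    -0.20    -0.20]
  [  -0.45    -0.30     0.65    -0.20]
  [   0.00     0.00    -0.10     0.95]
Compute the cofactors C_ij = (−1)^(i+j)·(3×3 minor ij) of I−A; the adjugate is their transpose:
adj(I−A) = Cᵀ =
  [ 0.355250   0.210875   0.196000   0.141750]
  [ 0.094500   0.505250   0.210000   0.165500]
  [ 0.299250   0.391875   0.665000   0.269750]
  [ 0.031500   0.041250   0.070000   0.309500]
det(I−A) = Σ_j (I−A)_1j·C_1j = (1.00)(0.355250) + (-0.25)(0.094500) + (-0.20)(0.299250) + (-0.15)(0.031500) = 0.26705
(I − A)⁻¹ = adj(I−A) / det(I−A) ≈
  [   1.3303     0.7896     0.7339     0.5308]
  [   0.3539     1.8920     0.7864     0.6197]
  [   1.1206     1.4674     2.4902     1.0101]
  [   0.1180     0.1545     0.2621     1.1590]
The output multiplier for sector j is the column-j sum of the Leontief inverse (I − A)⁻¹ = adj(I−A) / det(I−A).
Column 4 of adj(I−A): (0.141750, 0.165500, 0.269750, 0.309500); det(I−A) = 0.26705.
m_4 = (0.141750 + 0.165500 + 0.269750 + 0.309500) / 0.26705 = 0.8865 / 0.26705 ≈ 3.320.

m_4 = 3.320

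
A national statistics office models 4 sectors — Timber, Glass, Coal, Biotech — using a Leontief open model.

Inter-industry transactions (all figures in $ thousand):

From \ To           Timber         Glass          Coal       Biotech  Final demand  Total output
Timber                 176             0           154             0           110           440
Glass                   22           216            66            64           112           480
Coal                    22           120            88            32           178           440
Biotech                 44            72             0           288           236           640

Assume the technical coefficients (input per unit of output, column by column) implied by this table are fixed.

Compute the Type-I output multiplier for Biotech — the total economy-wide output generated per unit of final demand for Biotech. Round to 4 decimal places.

Technical coefficients a_ij = z_ij / X_j:
  a_TT = 176/440 = 0.40, a_GT = 22/440 = 0.05, a_CT = 22/440 = 0.05, a_BT = 44/440 = 0.10
  a_TG = 0/480 = 0.00, a_GG = 216/480 = 0.45, a_CG = 120/480 = 0.25, a_BG = 72/480 = 0.15
  a_TC = 154/440 = 0.35, a_GC = 66/440 = 0.15, a_CC = 88/440 = 0.20, a_BC = 0/440 = 0.00
  a_TB = 0/640 = 0.00, a_GB = 64/640 = 0.10, a_CB = 32/640 = 0.05, a_BB = 288/640 = 0.45
I − A =
  [   0.60     0.00    -0.35     0.00]
  [  -0.05     0.55    -0.15    -0.10]
  [  -0.05    -0.25     0.80    -0.05]
  [  -0.10    -0.15     0.00     0.55]
Compute the cofactors C_ij = (−1)^(i+j)·(3×3 minor ij) of I−A; the adjugate is their transpose:
adj(I−A) = Cᵀ =
  [ 0.208250   0.050750   0.100625   0.018375]
  [ 0.034875   0.252625   0.062625   0.051625]
  [ 0.026875   0.087000   0.172500   0.031500]
  [ 0.047375   0.078125   0.035375   0.227500]
det(I−A) = Σ_j (I−A)_1j·C_1j = (0.60)(0.208250) + (0.00)(0.034875) + (-0.35)(0.026875) + (0.00)(0.047375) = 0.11554375
(I − A)⁻¹ = adj(I−A) / det(I−A) ≈
  [   1.80235     0.43923     0.87088     0.15903]
  [   0.30183     2.18640     0.54200     0.44680]
  [   0.23260     0.75296     1.49294     0.27262]
  [   0.41002     0.67615     0.30616     1.96895]
The output multiplier for sector j is the column-j sum of the Leontief inverse (I − A)⁻¹ = adj(I−A) / det(I−A).
Column B of adj(I−A): (0.018375, 0.051625, 0.031500, 0.227500); det(I−A) = 0.11554375.
m_B = (0.018375 + 0.051625 + 0.031500 + 0.227500) / 0.11554375 = 0.329 / 0.11554375 ≈ 2.8474.

m_B = 2.8474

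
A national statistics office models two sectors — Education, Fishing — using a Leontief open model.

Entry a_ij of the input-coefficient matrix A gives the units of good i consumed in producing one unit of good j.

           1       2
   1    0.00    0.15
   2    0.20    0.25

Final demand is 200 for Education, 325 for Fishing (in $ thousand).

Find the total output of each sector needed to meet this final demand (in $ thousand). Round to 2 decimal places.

x_1 = 276.04, x_2 = 506.94

I − A =
  [   1.00    -0.15]
  [  -0.20     0.75]
det(I−A) = (1.00)(0.75) − (-0.15)(-0.20) = 0.7200
adj(I−A) = [[0.75, 0.15], [0.20, 1.00]]
(I − A)⁻¹ = adj(I−A) / det(I−A) ≈
  [   1.0417     0.2083]
  [   0.2778     1.3889]
x = (I − A)⁻¹ d = adj(I−A)·d / det(I−A), with det(I−A) = 0.7200:
  x_1 = (0.75·200 + 0.15·325) / 0.7200 = 198.75 / 0.7200 ≈ 276.04
  x_2 = (0.20·200 + 1.00·325) / 0.7200 = 365.00 / 0.7200 ≈ 506.94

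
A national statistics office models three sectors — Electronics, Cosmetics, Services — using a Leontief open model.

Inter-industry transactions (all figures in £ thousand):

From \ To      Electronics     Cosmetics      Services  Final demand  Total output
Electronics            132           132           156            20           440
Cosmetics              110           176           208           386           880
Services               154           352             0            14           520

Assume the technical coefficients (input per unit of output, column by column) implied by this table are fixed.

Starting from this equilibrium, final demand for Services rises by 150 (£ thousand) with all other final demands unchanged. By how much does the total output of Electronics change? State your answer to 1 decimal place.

Technical coefficients a_ij = z_ij / X_j:
  a_EE = 132/440 = 0.30, a_CE = 110/440 = 0.25, a_SE = 154/440 = 0.35
  a_EC = 132/880 = 0.15, a_CC = 176/880 = 0.20, a_SC = 352/880 = 0.40
  a_ES = 156/520 = 0.30, a_CS = 208/520 = 0.40, a_SS = 0/520 = 0.00
I − A =
  [   0.70    -0.15    -0.30]
  [  -0.25     0.80    -0.40]
  [  -0.35    -0.40     1.00]
Cofactors of I−A, C_ij = (−1)^(i+j)·(minor ij) (rows/columns in the sector order above):
  C_11 = (0.80)(1.00) − (-0.40)(-0.40) = 0.6400
  C_12 = −[(-0.25)(1.00) − (-0.40)(-0.35)] = 0.3900
  C_13 = (-0.25)(-0.40) − (0.80)(-0.35) = 0.3800
  C_21 = −[(-0.15)(1.00) − (-0.30)(-0.40)] = 0.2700
  C_22 = (0.70)(1.00) − (-0.30)(-0.35) = 0.5950
  C_23 = −[(0.70)(-0.40) − (-0.15)(-0.35)] = 0.3325
  C_31 = (-0.15)(-0.40) − (-0.30)(0.80) = 0.3000
  C_32 = −[(0.70)(-0.40) − (-0.30)(-0.25)] = 0.3550
  C_33 = (0.70)(0.80) − (-0.15)(-0.25) = 0.5225
det(I−A) = Σ_j (I−A)_1j·C_1j = (0.70)(0.6400) + (-0.15)(0.3900) + (-0.30)(0.3800) = 0.2755
adj(I−A) = Cᵀ =
  [ 0.6400   0.2700   0.3000]
  [ 0.3900   0.5950   0.3550]
  [ 0.3800   0.3325   0.5225]
(I − A)⁻¹ = adj(I−A) / det(I−A) ≈
  [   2.3230     0.9800     1.0889]
  [   1.4156     2.1597     1.2886]
  [   1.3793     1.2069     1.8966]
Δx = (I − A)⁻¹ Δd with Δd having +150 in the Services component and 0 elsewhere.
So Δx_E = L_ES · (+150), where L_ES = adj(I−A)_ES / det(I−A) = 0.3000 / 0.2755.
Δx_E = 0.3000 × (+150) / 0.2755 = 45.00 / 0.2755 ≈ 163.3.

Δx_E = 163.3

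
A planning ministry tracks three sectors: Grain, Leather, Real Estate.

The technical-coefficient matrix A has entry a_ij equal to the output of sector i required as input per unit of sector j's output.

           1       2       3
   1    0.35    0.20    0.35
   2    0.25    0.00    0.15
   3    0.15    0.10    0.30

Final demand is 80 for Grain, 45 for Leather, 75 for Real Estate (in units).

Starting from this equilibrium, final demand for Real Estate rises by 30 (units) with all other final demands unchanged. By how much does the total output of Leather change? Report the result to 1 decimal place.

I − A =
  [   0.65    -0.20    -0.35]
  [  -0.25     1.00    -0.15]
  [  -0.15    -0.10     0.70]
Cofactors of I−A, C_ij = (−1)^(i+j)·(minor ij) (rows/columns in the sector order above):
  C_11 = (1.00)(0.70) − (-0.15)(-0.10) = 0.6850
  C_12 = −[(-0.25)(0.70) − (-0.15)(-0.15)] = 0.1975
  C_13 = (-0.25)(-0.10) − (1.00)(-0.15) = 0.1750
  C_21 = −[(-0.20)(0.70) − (-0.35)(-0.10)] = 0.1750
  C_22 = (0.65)(0.70) − (-0.35)(-0.15) = 0.4025
  C_23 = −[(0.65)(-0.10) − (-0.20)(-0.15)] = 0.0950
  C_31 = (-0.20)(-0.15) − (-0.35)(1.00) = 0.3800
  C_32 = −[(0.65)(-0.15) − (-0.35)(-0.25)] = 0.1850
  C_33 = (0.65)(1.00) − (-0.20)(-0.25) = 0.6000
det(I−A) = Σ_j (I−A)_1j·C_1j = (0.65)(0.6850) + (-0.20)(0.1975) + (-0.35)(0.1750) = 0.3445
adj(I−A) = Cᵀ =
  [ 0.6850   0.1750   0.3800]
  [ 0.1975   0.4025   0.1850]
  [ 0.1750   0.0950   0.6000]
(I − A)⁻¹ = adj(I−A) / det(I−A) ≈
  [   1.9884     0.5080     1.1030]
  [   0.5733     1.1684     0.5370]
  [   0.5080     0.2758     1.7417]
Δx = (I − A)⁻¹ Δd with Δd having +30 in the Real Estate component and 0 elsewhere.
So Δx_2 = L_23 · (+30), where L_23 = adj(I−A)_23 / det(I−A) = 0.1850 / 0.3445.
Δx_2 = 0.1850 × (+30) / 0.3445 = 5.55 / 0.3445 ≈ 16.1.

Δx_2 = 16.1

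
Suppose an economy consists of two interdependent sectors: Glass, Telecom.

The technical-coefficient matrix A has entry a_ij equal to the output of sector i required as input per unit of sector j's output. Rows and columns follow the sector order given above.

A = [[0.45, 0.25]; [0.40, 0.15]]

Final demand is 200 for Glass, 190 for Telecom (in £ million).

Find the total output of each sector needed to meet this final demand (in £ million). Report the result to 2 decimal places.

x_G = 591.84, x_T = 502.04

I − A =
  [   0.55    -0.25]
  [  -0.40     0.85]
det(I−A) = (0.55)(0.85) − (-0.25)(-0.40) = 0.3675
adj(I−A) = [[0.85, 0.25], [0.40, 0.55]]
(I − A)⁻¹ = adj(I−A) / det(I−A) ≈
  [   2.3129     0.6803]
  [   1.0884     1.4966]
x = (I − A)⁻¹ d = adj(I−A)·d / det(I−A), with det(I−A) = 0.3675:
  x_G = (0.85·200 + 0.25·190) / 0.3675 = 217.50 / 0.3675 ≈ 591.84
  x_T = (0.40·200 + 0.55·190) / 0.3675 = 184.50 / 0.3675 ≈ 502.04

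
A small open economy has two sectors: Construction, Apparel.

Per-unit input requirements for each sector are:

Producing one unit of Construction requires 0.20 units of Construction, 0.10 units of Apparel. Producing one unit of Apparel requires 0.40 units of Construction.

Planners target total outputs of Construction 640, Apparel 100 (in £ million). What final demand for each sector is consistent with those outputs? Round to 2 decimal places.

d_1 = 472.00, d_2 = 36.00

I − A =
  [   0.80    -0.40]
  [  -0.10     1.00]
d = (I − A) x:
  d_1 = (+0.80)·640 + (-0.40)·100 = 472.00
  d_2 = (-0.10)·640 + (+1.00)·100 = 36.00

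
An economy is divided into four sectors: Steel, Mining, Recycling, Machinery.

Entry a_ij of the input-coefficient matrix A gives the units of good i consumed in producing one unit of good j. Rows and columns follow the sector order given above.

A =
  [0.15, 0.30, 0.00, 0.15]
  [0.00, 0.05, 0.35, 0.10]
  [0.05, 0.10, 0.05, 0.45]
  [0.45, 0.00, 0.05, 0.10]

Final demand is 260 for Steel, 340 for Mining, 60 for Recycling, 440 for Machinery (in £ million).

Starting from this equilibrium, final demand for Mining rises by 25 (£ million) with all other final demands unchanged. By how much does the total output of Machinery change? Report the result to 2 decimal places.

I − A =
  [   0.85    -0.30     0.00    -0.15]
  [   0.00     0.95    -0.35    -0.10]
  [  -0.05    -0.10     0.95    -0.45]
  [  -0.45     0.00    -0.05     0.90]
Compute the cofactors C_ij = (−1)^(i+j)·(3×3 minor ij) of I−A; the adjugate is their transpose:
adj(I−A) = Cᵀ =
  [ 0.758875   0.250500   0.103125   0.205875]
  [ 0.129625   0.643125   0.248375   0.217250]
  [ 0.239625   0.144000   0.649125   0.380500]
  [ 0.392750   0.133250   0.087625   0.732125]
det(I−A) = Σ_j (I−A)_1j·C_1j = (0.85)(0.758875) + (-0.30)(0.129625) + (0.00)(0.239625) + (-0.15)(0.392750) = 0.54724375
(I − A)⁻¹ = adj(I−A) / det(I−A) ≈
  [   1.3867     0.4577     0.1884     0.3762]
  [   0.2369     1.1752     0.4539     0.3970]
  [   0.4379     0.2631     1.1862     0.6953]
  [   0.7177     0.2435     0.1601     1.3378]
Δx = (I − A)⁻¹ Δd with Δd having +25 in the Mining component and 0 elsewhere.
So Δx_4 = L_42 · (+25), where L_42 = adj(I−A)_42 / det(I−A) = 0.133250 / 0.54724375.
Δx_4 = 0.133250 × (+25) / 0.54724375 = 3.33125 / 0.54724375 ≈ 6.09.

Δx_4 = 6.09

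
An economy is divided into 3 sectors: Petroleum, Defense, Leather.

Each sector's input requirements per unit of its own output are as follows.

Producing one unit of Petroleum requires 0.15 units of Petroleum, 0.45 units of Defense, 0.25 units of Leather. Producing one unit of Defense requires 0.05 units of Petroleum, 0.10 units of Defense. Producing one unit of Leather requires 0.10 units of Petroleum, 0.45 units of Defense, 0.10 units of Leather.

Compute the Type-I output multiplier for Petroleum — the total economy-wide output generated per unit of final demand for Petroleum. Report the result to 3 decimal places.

m_P = 2.425

I − A =
  [   0.85    -0.05    -0.10]
  [  -0.45     0.90    -0.45]
  [  -0.25     0.00     0.90]
Cofactors of I−A, C_ij = (−1)^(i+j)·(minor ij) (rows/columns in the sector order above):
  C_11 = (0.90)(0.90) − (-0.45)(0.00) = 0.8100
  C_12 = −[(-0.45)(0.90) − (-0.45)(-0.25)] = 0.5175
  C_13 = (-0.45)(0.00) − (0.90)(-0.25) = 0.2250
  C_21 = −[(-0.05)(0.90) − (-0.10)(0.00)] = 0.0450
  C_22 = (0.85)(0.90) − (-0.10)(-0.25) = 0.7400
  C_23 = −[(0.85)(0.00) − (-0.05)(-0.25)] = 0.0125
  C_31 = (-0.05)(-0.45) − (-0.10)(0.90) = 0.1125
  C_32 = −[(0.85)(-0.45) − (-0.10)(-0.45)] = 0.4275
  C_33 = (0.85)(0.90) − (-0.05)(-0.45) = 0.7425
det(I−A) = Σ_j (I−A)_1j·C_1j = (0.85)(0.8100) + (-0.05)(0.5175) + (-0.10)(0.2250) = 0.640125
adj(I−A) = Cᵀ =
  [ 0.8100   0.0450   0.1125]
  [ 0.5175   0.7400   0.4275]
  [ 0.2250   0.0125   0.7425]
(I − A)⁻¹ = adj(I−A) / det(I−A) ≈
  [   1.2654     0.0703     0.1757]
  [   0.8084     1.1560     0.6678]
  [   0.3515     0.0195     1.1599]
The output multiplier for sector j is the column-j sum of the Leontief inverse (I − A)⁻¹ = adj(I−A) / det(I−A).
Column P of adj(I−A): (0.8100, 0.5175, 0.2250); det(I−A) = 0.640125.
m_P = (0.8100 + 0.5175 + 0.2250) / 0.640125 = 1.5525 / 0.640125 ≈ 2.425.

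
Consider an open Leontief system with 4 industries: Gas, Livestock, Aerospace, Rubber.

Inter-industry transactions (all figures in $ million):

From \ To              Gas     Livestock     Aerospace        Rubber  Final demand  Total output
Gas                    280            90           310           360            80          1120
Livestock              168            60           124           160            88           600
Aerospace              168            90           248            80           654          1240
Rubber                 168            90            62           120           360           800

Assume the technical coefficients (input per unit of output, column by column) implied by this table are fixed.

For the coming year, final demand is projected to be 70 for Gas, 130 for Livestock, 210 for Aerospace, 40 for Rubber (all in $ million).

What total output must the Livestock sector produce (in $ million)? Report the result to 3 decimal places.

x_2 = 304.532

Technical coefficients a_ij = z_ij / X_j:
  a_11 = 280/1120 = 0.25, a_21 = 168/1120 = 0.15, a_31 = 168/1120 = 0.15, a_41 = 168/1120 = 0.15
  a_12 = 90/600 = 0.15, a_22 = 60/600 = 0.10, a_32 = 90/600 = 0.15, a_42 = 90/600 = 0.15
  a_13 = 310/1240 = 0.25, a_23 = 124/1240 = 0.10, a_33 = 248/1240 = 0.20, a_43 = 62/1240 = 0.05
  a_14 = 360/800 = 0.45, a_24 = 160/800 = 0.20, a_34 = 80/800 = 0.10, a_44 = 120/800 = 0.15
I − A =
  [   0.75    -0.15    -0.25    -0.45]
  [  -0.15     0.90    -0.10    -0.20]
  [  -0.15    -0.15     0.80    -0.10]
  [  -0.15    -0.15    -0.05     0.85]
Compute the cofactors C_ij = (−1)^(i+j)·(3×3 minor ij) of I−A; the adjugate is their transpose:
adj(I−A) = Cᵀ =
  [ 0.567750   0.194250   0.225000   0.372750]
  [ 0.141000   0.413250   0.107250   0.184500]
  [ 0.149625   0.128250   0.456750   0.163125]
  [ 0.133875   0.114750   0.085500   0.469125]
det(I−A) = Σ_j (I−A)_1j·C_1j = (0.75)(0.567750) + (-0.15)(0.141000) + (-0.25)(0.149625) + (-0.45)(0.133875) = 0.3070125
(I − A)⁻¹ = adj(I−A) / det(I−A) ≈
  [   1.8493     0.6327     0.7329     1.2141]
  [   0.4593     1.3460     0.3493     0.6010]
  [   0.4874     0.4177     1.4877     0.5313]
  [   0.4361     0.3738     0.2785     1.5280]
x = (I − A)⁻¹ d = adj(I−A)·d / det(I−A), with det(I−A) = 0.3070125:
  x_1 = (0.567750·70 + 0.194250·130 + 0.225000·210 + 0.372750·40) / 0.3070125 = 127.155 / 0.3070125 ≈ 414.169
  x_2 = (0.141000·70 + 0.413250·130 + 0.107250·210 + 0.184500·40) / 0.3070125 = 93.495 / 0.3070125 ≈ 304.532
  x_3 = (0.149625·70 + 0.128250·130 + 0.456750·210 + 0.163125·40) / 0.3070125 = 129.58875 / 0.3070125 ≈ 422.096
  x_4 = (0.133875·70 + 0.114750·130 + 0.085500·210 + 0.469125·40) / 0.3070125 = 61.00875 / 0.3070125 ≈ 198.717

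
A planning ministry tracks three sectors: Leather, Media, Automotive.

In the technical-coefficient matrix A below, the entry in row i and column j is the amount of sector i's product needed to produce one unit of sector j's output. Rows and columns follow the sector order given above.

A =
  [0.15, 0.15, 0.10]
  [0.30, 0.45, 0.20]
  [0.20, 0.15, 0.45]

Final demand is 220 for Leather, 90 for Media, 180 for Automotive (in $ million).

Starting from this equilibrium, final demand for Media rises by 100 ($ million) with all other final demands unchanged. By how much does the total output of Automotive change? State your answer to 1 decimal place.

I − A =
  [   0.85    -0.15    -0.10]
  [  -0.30     0.55    -0.20]
  [  -0.20    -0.15     0.55]
Cofactors of I−A, C_ij = (−1)^(i+j)·(minor ij) (rows/columns in the sector order above):
  C_11 = (0.55)(0.55) − (-0.20)(-0.15) = 0.2725
  C_12 = −[(-0.30)(0.55) − (-0.20)(-0.20)] = 0.2050
  C_13 = (-0.30)(-0.15) − (0.55)(-0.20) = 0.1550
  C_21 = −[(-0.15)(0.55) − (-0.10)(-0.15)] = 0.0975
  C_22 = (0.85)(0.55) − (-0.10)(-0.20) = 0.4475
  C_23 = −[(0.85)(-0.15) − (-0.15)(-0.20)] = 0.1575
  C_31 = (-0.15)(-0.20) − (-0.10)(0.55) = 0.0850
  C_32 = −[(0.85)(-0.20) − (-0.10)(-0.30)] = 0.2000
  C_33 = (0.85)(0.55) − (-0.15)(-0.30) = 0.4225
det(I−A) = Σ_j (I−A)_1j·C_1j = (0.85)(0.2725) + (-0.15)(0.2050) + (-0.10)(0.1550) = 0.185375
adj(I−A) = Cᵀ =
  [ 0.2725   0.0975   0.0850]
  [ 0.2050   0.4475   0.2000]
  [ 0.1550   0.1575   0.4225]
(I − A)⁻¹ = adj(I−A) / det(I−A) ≈
  [   1.4700     0.5260     0.4585]
  [   1.1059     2.4140     1.0789]
  [   0.8361     0.8496     2.2792]
Δx = (I − A)⁻¹ Δd with Δd having +100 in the Media component and 0 elsewhere.
So Δx_A = L_AM · (+100), where L_AM = adj(I−A)_AM / det(I−A) = 0.1575 / 0.185375.
Δx_A = 0.1575 × (+100) / 0.185375 = 15.75 / 0.185375 ≈ 85.0.

Δx_A = 85.0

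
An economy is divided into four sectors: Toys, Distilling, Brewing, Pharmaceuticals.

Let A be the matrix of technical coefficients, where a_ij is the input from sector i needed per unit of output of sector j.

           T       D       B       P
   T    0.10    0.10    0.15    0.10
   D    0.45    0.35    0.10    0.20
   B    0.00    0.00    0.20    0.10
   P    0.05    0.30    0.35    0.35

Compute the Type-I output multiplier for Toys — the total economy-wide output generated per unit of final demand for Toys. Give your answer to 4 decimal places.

I − A =
  [   0.90    -0.10    -0.15    -0.10]
  [  -0.45     0.65    -0.10    -0.20]
  [   0.00     0.00     0.80    -0.10]
  [  -0.05    -0.30    -0.35     0.65]
Compute the cofactors C_ij = (−1)^(i+j)·(3×3 minor ij) of I−A; the adjugate is their transpose:
adj(I−A) = Cᵀ =
  [ 0.264250   0.077000   0.093625   0.078750]
  [ 0.226750   0.431750   0.182125   0.195750]
  [ 0.016750   0.027500   0.279250   0.054000]
  [ 0.134000   0.220000   0.241625   0.432000]
det(I−A) = Σ_j (I−A)_1j·C_1j = (0.90)(0.264250) + (-0.10)(0.226750) + (-0.15)(0.016750) + (-0.10)(0.134000) = 0.1992375
(I − A)⁻¹ = adj(I−A) / det(I−A) ≈
  [   1.32631     0.38647     0.46992     0.39526]
  [   1.13809     2.16701     0.91411     0.98250]
  [   0.08407     0.13803     1.40159     0.27103]
  [   0.67256     1.10421     1.21275     2.16827]
The output multiplier for sector j is the column-j sum of the Leontief inverse (I − A)⁻¹ = adj(I−A) / det(I−A).
Column T of adj(I−A): (0.264250, 0.226750, 0.016750, 0.134000); det(I−A) = 0.1992375.
m_T = (0.264250 + 0.226750 + 0.016750 + 0.134000) / 0.1992375 = 0.64175 / 0.1992375 ≈ 3.2210.

m_T = 3.2210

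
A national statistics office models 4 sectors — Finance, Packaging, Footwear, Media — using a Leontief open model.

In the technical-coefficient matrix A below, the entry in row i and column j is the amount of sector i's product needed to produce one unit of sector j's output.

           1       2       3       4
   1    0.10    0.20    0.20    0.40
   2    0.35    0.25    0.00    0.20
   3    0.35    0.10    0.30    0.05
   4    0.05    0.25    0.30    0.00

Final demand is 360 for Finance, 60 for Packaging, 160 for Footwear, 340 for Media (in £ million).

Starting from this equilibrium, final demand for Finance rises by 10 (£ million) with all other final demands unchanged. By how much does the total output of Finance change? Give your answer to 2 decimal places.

Δx_1 = 19.39

I − A =
  [   0.90    -0.20    -0.20    -0.40]
  [  -0.35     0.75     0.00    -0.20]
  [  -0.35    -0.10     0.70    -0.05]
  [  -0.05    -0.25    -0.30     1.00]
Compute the cofactors C_ij = (−1)^(i+j)·(3×3 minor ij) of I−A; the adjugate is their transpose:
adj(I−A) = Cᵀ =
  [ 0.47275   0.24150   0.24200   0.24950]
  [ 0.26775   0.49000   0.16800   0.21350]
  [ 0.28725   0.20475   0.50800   0.18125]
  [ 0.17675   0.19600   0.20650   0.36400]
det(I−A) = Σ_j (I−A)_1j·C_1j = (0.90)(0.47275) + (-0.20)(0.26775) + (-0.20)(0.28725) + (-0.40)(0.17675) = 0.243775
(I − A)⁻¹ = adj(I−A) / det(I−A) ≈
  [   1.9393     0.9907     0.9927     1.0235]
  [   1.0983     2.0101     0.6892     0.8758]
  [   1.1783     0.8399     2.0839     0.7435]
  [   0.7251     0.8040     0.8471     1.4932]
Δx = (I − A)⁻¹ Δd with Δd having +10 in the Finance component and 0 elsewhere.
So Δx_1 = L_11 · (+10), where L_11 = adj(I−A)_11 / det(I−A) = 0.47275 / 0.243775.
Δx_1 = 0.47275 × (+10) / 0.243775 = 4.7275 / 0.243775 ≈ 19.39.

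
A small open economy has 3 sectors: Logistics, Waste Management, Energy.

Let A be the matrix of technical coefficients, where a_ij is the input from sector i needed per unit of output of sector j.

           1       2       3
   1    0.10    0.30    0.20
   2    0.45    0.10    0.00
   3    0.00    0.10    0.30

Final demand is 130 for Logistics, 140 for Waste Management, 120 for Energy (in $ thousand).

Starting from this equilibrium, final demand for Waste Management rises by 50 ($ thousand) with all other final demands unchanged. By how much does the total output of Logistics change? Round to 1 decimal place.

I − A =
  [   0.90    -0.30    -0.20]
  [  -0.45     0.90     0.00]
  [   0.00    -0.10     0.70]
Cofactors of I−A, C_ij = (−1)^(i+j)·(minor ij) (rows/columns in the sector order above):
  C_11 = (0.90)(0.70) − (0.00)(-0.10) = 0.6300
  C_12 = −[(-0.45)(0.70) − (0.00)(0.00)] = 0.3150
  C_13 = (-0.45)(-0.10) − (0.90)(0.00) = 0.0450
  C_21 = −[(-0.30)(0.70) − (-0.20)(-0.10)] = 0.2300
  C_22 = (0.90)(0.70) − (-0.20)(0.00) = 0.6300
  C_23 = −[(0.90)(-0.10) − (-0.30)(0.00)] = 0.0900
  C_31 = (-0.30)(0.00) − (-0.20)(0.90) = 0.1800
  C_32 = −[(0.90)(0.00) − (-0.20)(-0.45)] = 0.0900
  C_33 = (0.90)(0.90) − (-0.30)(-0.45) = 0.6750
det(I−A) = Σ_j (I−A)_1j·C_1j = (0.90)(0.6300) + (-0.30)(0.3150) + (-0.20)(0.0450) = 0.4635
adj(I−A) = Cᵀ =
  [ 0.6300   0.2300   0.1800]
  [ 0.3150   0.6300   0.0900]
  [ 0.0450   0.0900   0.6750]
(I − A)⁻¹ = adj(I−A) / det(I−A) ≈
  [   1.3592     0.4962     0.3883]
  [   0.6796     1.3592     0.1942]
  [   0.0971     0.1942     1.4563]
Δx = (I − A)⁻¹ Δd with Δd having +50 in the Waste Management component and 0 elsewhere.
So Δx_1 = L_12 · (+50), where L_12 = adj(I−A)_12 / det(I−A) = 0.2300 / 0.4635.
Δx_1 = 0.2300 × (+50) / 0.4635 = 11.50 / 0.4635 ≈ 24.8.

Δx_1 = 24.8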